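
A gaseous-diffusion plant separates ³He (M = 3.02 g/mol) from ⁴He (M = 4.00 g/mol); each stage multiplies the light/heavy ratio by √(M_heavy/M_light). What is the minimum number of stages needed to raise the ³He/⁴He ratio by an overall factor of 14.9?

With α = √(4.00/3.02) per stage, ln α = ½ ln(1.32450) = 0.1405.
Need α^N ≥ 14.9 ⇒ N ≥ ln(14.9) / ln α = 2.701 / 0.1405 = 19.22.
Rounding up, N = 20 stages.

20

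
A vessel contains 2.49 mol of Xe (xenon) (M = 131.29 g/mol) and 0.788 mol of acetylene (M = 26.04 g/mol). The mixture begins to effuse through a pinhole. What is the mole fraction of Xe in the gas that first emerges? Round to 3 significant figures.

0.585

Rate_i ∝ x_i/√M_i (Graham's law weighted by mole fraction), so the effusate composition follows n_i/√M_i.
x_Xe(eff) = (n_Xe/√M_Xe) / (n_Xe/√M_Xe + n_C₂H₂/√M_C₂H₂)
= (2.49/√131.29) / (2.49/√131.29 + 0.788/√26.04) = 0.2173/(0.2173 + 0.1544) = 0.585.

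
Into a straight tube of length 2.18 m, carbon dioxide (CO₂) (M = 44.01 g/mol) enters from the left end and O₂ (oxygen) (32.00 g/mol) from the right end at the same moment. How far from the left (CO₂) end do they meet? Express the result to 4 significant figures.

1.003 m

Distances travelled in equal time are proportional to diffusion rates, so d_CO₂/d_O₂ = √(M_O₂/M_CO₂) = √(32.00/44.01) = 0.8527.
With d_CO₂ + d_O₂ = 2.18 m, d_O₂ = 2.18/(1 + 0.8527) = 1.177 m.
d_CO₂ = 2.18 − 1.177 = 1.003 m.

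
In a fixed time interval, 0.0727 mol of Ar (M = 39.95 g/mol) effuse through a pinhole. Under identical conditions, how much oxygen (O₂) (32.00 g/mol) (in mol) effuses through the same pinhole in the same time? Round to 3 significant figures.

Using Graham's law: rate_O₂/rate_Ar = √(M_Ar/M_O₂) = √(39.95/32.00) = √1.248 = 1.117.
So the amount for O₂ is 0.0727 × 1.117 = 0.0812 mol.

0.0812 mol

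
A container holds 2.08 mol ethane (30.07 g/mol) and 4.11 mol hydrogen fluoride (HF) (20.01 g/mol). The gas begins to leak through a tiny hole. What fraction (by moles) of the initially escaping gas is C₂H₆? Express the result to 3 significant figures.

0.292

Each component's effusion rate ∝ (its partial pressure)·(1/√M) ∝ n_i/√M_i.
x_C₂H₆(eff) = (n_C₂H₆/√M_C₂H₆) / (n_C₂H₆/√M_C₂H₆ + n_HF/√M_HF)
= (2.08/√30.07) / (2.08/√30.07 + 4.11/√20.01) = 0.3793/(0.3793 + 0.9188) = 0.292.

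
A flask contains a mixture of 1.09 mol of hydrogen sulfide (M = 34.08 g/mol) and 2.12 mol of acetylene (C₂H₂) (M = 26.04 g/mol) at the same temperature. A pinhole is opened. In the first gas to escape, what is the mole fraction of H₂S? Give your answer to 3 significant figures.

0.310

Rate_i ∝ x_i/√M_i (Graham's law weighted by mole fraction), so the effusate composition follows n_i/√M_i.
x_H₂S(eff) = (n_H₂S/√M_H₂S) / (n_H₂S/√M_H₂S + n_C₂H₂/√M_C₂H₂)
= (1.09/√34.08) / (1.09/√34.08 + 2.12/√26.04) = 0.1867/(0.1867 + 0.4154) = 0.310.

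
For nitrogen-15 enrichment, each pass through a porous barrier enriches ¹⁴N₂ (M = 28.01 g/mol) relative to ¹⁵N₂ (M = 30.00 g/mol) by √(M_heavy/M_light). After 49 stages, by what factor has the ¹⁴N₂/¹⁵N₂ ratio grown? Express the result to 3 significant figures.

5.37

After 49 stages the ratio has grown by (√(30.00/28.01))^49 = (30.00/28.01)^(49/2).
= 1.07105^(49/2) = 5.37.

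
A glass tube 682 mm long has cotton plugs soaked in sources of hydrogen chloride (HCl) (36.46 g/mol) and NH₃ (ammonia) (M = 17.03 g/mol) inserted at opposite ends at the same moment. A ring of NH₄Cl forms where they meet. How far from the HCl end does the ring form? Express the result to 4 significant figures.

276.9 mm

In equal time, each gas travels a distance ∝ its rate ∝ 1/√M, so d_HCl/d_NH₃ = √(M_NH₃/M_HCl) = √(17.03/36.46) = 0.6834.
With d_HCl + d_NH₃ = 682 mm, d_NH₃ = 682/(1 + 0.6834) = 405.1 mm.
d_HCl = 682 − 405.1 = 276.9 mm.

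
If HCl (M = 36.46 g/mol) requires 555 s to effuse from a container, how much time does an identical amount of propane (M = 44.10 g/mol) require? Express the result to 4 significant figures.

610.4 s

Since effusion rate ∝ 1/√M, t_C₃H₈/t_HCl = √(M_C₃H₈/M_HCl) = √(44.10/36.46) = √1.210 = 1.100.
So the time for C₃H₈ is 555 × 1.100 = 610.4 s.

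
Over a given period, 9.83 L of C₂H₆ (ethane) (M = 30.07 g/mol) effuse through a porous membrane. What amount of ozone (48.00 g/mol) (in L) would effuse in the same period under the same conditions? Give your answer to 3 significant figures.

By Graham's law, rate_O₃/rate_C₂H₆ = √(M_C₂H₆/M_O₃) = √(30.07/48.00) = √0.6265 = 0.7915.
So the volume for O₃ is 9.83 × 0.7915 = 7.78 L.

7.78 L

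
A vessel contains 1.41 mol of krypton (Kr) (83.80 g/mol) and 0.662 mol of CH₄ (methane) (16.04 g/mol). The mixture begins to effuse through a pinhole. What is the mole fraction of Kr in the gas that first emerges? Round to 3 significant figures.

0.482

The effusion rate of species i is ∝ p_i/√M_i ∝ n_i/√M_i.
Mole fraction of Kr in the effusate = (n_Kr/√M_Kr) / (n_Kr/√M_Kr + n_CH₄/√M_CH₄)
= (1.41/√83.80) / (1.41/√83.80 + 0.662/√16.04) = 0.1540/(0.1540 + 0.1653) = 0.482.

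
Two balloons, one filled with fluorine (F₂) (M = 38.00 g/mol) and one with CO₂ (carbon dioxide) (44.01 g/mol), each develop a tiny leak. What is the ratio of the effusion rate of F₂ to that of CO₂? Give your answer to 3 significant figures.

Using Graham's law: rate_F₂/rate_CO₂ = √(M_CO₂/M_F₂) = √(44.01/38.00) = √1.158 = 1.08.

1.08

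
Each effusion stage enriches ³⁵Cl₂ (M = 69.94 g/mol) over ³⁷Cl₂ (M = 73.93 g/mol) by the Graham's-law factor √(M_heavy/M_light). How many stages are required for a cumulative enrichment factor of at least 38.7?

132

Single-stage factor α = √(73.93/69.94), so ln α = ½ ln(1.05705) = 0.02774.
Need α^N ≥ 38.7 ⇒ N ≥ ln(38.7) / ln α = 3.656 / 0.02774 = 131.79.
Rounding up, N = 132 stages.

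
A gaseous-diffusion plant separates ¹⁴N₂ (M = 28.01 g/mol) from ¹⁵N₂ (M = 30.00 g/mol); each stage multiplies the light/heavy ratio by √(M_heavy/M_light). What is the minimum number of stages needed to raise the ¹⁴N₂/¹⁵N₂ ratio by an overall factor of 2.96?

With α = √(30.00/28.01) per stage, ln α = ½ ln(1.07105) = 0.03432.
Need α^N ≥ 2.96 ⇒ N ≥ ln(2.96) / ln α = 1.085 / 0.03432 = 31.62.
Rounding up, N = 32 stages.

32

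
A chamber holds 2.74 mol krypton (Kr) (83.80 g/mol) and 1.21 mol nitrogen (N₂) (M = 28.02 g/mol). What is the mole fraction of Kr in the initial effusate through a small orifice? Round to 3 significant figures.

0.567

Each component's effusion rate ∝ (its partial pressure)·(1/√M) ∝ n_i/√M_i.
Mole fraction of Kr in the effusate = (n_Kr/√M_Kr) / (n_Kr/√M_Kr + n_N₂/√M_N₂)
= (2.74/√83.80) / (2.74/√83.80 + 1.21/√28.02) = 0.2993/(0.2993 + 0.2286) = 0.567.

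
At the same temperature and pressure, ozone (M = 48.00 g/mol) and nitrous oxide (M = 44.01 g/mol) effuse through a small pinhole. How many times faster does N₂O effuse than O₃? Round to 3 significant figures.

From Graham's law, rate_N₂O/rate_O₃ = √(M_O₃/M_N₂O) = √(48.00/44.01) = √1.091 = 1.04.

1.04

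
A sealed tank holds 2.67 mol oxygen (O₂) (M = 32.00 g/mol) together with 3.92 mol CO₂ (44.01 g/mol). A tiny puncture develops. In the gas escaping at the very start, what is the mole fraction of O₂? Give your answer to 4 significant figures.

0.4441

Each component's effusion rate ∝ (its partial pressure)·(1/√M) ∝ n_i/√M_i.
x_O₂(eff) = (n_O₂/√M_O₂) / (n_O₂/√M_O₂ + n_CO₂/√M_CO₂)
= (2.67/√32.00) / (2.67/√32.00 + 3.92/√44.01) = 0.4720/(0.4720 + 0.5909) = 0.4441.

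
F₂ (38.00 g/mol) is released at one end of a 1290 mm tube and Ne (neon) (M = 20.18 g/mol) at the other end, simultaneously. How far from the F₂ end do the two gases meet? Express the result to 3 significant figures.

Graham's law gives d_F₂/d_Ne = rate_F₂/rate_Ne = √(M_Ne/M_F₂) = √(20.18/38.00) = 0.7287.
With d_F₂ + d_Ne = 1290 mm, d_Ne = 1290/(1 + 0.7287) = 746.2 mm.
d_F₂ = 1290 − 746.2 = 544 mm.

544 mm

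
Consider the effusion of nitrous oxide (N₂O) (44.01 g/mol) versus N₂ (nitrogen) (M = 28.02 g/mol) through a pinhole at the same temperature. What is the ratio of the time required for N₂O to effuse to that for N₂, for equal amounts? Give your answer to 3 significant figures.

1.25

From Graham's law, t_N₂O/t_N₂ = √(M_N₂O/M_N₂) = √(44.01/28.02) = √1.571 = 1.25.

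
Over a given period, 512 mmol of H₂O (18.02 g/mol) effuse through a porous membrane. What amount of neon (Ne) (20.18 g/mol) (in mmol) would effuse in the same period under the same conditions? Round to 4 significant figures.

By Graham's law, rate_Ne/rate_H₂O = √(M_H₂O/M_Ne) = √(18.02/20.18) = √0.8930 = 0.9450.
So the amount for Ne is 512 × 0.9450 = 483.8 mmol.

483.8 mmol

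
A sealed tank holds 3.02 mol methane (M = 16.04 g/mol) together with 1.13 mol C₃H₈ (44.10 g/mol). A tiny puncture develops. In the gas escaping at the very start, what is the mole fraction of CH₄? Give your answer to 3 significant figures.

Rate_i ∝ x_i/√M_i (Graham's law weighted by mole fraction), so the effusate composition follows n_i/√M_i.
x_CH₄(eff) = (n_CH₄/√M_CH₄) / (n_CH₄/√M_CH₄ + n_C₃H₈/√M_C₃H₈)
= (3.02/√16.04) / (3.02/√16.04 + 1.13/√44.10) = 0.7541/(0.7541 + 0.1702) = 0.816.

0.816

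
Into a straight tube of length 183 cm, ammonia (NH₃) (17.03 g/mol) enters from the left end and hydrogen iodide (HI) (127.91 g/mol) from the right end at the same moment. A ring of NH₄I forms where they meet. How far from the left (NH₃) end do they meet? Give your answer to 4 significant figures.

Graham's law gives d_NH₃/d_HI = rate_NH₃/rate_HI = √(M_HI/M_NH₃) = √(127.91/17.03) = 2.741.
With d_NH₃ + d_HI = 183 cm, d_HI = 183/(1 + 2.741) = 48.92 cm.
d_NH₃ = 183 − 48.92 = 134.1 cm.

134.1 cm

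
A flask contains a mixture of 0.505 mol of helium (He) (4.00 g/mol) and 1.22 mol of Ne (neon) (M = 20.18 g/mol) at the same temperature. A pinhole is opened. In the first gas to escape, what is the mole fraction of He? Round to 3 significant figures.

0.482

Each component's effusion rate ∝ (its partial pressure)·(1/√M) ∝ n_i/√M_i.
So x_He in the escaping gas = (n_He/√M_He) / Σ(n_i/√M_i)
= (0.505/√4.00) / (0.505/√4.00 + 1.22/√20.18) = 0.2525/(0.2525 + 0.2716) = 0.482.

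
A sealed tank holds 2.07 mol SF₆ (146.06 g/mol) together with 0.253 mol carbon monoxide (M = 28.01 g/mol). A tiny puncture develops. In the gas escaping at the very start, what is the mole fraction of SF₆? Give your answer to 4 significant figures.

0.7818

Each component's effusion rate ∝ (its partial pressure)·(1/√M) ∝ n_i/√M_i.
Mole fraction of SF₆ in the effusate = (n_SF₆/√M_SF₆) / (n_SF₆/√M_SF₆ + n_CO/√M_CO)
= (2.07/√146.06) / (2.07/√146.06 + 0.253/√28.01) = 0.1713/(0.1713 + 0.04780) = 0.7818.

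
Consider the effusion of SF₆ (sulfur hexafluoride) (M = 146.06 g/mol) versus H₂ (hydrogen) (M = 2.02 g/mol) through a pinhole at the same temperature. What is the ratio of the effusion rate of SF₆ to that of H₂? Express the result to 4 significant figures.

By Graham's law, rate_SF₆/rate_H₂ = √(M_H₂/M_SF₆) = √(2.02/146.06) = √0.01383 = 0.1176.

0.1176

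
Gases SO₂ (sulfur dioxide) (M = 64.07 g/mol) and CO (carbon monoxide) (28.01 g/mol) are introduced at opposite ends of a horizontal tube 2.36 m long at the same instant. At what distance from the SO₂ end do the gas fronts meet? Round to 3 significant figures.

0.939 m

Graham's law gives d_SO₂/d_CO = rate_SO₂/rate_CO = √(M_CO/M_SO₂) = √(28.01/64.07) = 0.6612.
With d_SO₂ + d_CO = 2.36 m, d_CO = 2.36/(1 + 0.6612) = 1.421 m.
d_SO₂ = 2.36 − 1.421 = 0.939 m.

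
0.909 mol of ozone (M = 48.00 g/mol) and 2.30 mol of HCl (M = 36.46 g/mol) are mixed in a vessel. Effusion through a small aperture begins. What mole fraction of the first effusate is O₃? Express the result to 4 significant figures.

0.2562

Each component's effusion rate ∝ (its partial pressure)·(1/√M) ∝ n_i/√M_i.
So x_O₃ in the escaping gas = (n_O₃/√M_O₃) / Σ(n_i/√M_i)
= (0.909/√48.00) / (0.909/√48.00 + 2.30/√36.46) = 0.1312/(0.1312 + 0.3809) = 0.2562.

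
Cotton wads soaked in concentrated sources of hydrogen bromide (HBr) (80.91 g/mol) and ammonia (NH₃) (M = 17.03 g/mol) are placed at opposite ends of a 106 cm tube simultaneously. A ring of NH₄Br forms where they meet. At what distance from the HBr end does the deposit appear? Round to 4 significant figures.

Graham's law gives d_HBr/d_NH₃ = rate_HBr/rate_NH₃ = √(M_NH₃/M_HBr) = √(17.03/80.91) = 0.4588.
With d_HBr + d_NH₃ = 106 cm, d_NH₃ = 106/(1 + 0.4588) = 72.66 cm.
d_HBr = 106 − 72.66 = 33.34 cm.

33.34 cm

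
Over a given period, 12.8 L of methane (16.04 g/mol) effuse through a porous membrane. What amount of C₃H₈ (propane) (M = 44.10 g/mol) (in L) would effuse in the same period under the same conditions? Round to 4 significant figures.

7.720 L

Since effusion rate ∝ 1/√M, rate_C₃H₈/rate_CH₄ = √(M_CH₄/M_C₃H₈) = √(16.04/44.10) = √0.3637 = 0.6031.
So the volume for C₃H₈ is 12.8 × 0.6031 = 7.720 L.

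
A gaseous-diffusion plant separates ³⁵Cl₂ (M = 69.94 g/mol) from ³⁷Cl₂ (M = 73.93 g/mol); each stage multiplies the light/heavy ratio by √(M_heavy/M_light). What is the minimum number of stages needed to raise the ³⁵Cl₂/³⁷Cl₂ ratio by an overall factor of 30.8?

Per stage α = (73.93/69.94)^(1/2) = 1.05705^0.5, giving ln α = 0.02774.
Need α^N ≥ 30.8 ⇒ N ≥ ln(30.8) / ln α = 3.428 / 0.02774 = 123.56.
Minimum whole number of stages: N = 124.

124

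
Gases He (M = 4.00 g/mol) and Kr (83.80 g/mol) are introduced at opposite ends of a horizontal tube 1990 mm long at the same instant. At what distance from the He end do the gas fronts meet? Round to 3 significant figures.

1630 mm

In equal time, each gas travels a distance ∝ its rate ∝ 1/√M, so d_He/d_Kr = √(M_Kr/M_He) = √(83.80/4.00) = 4.577.
With d_He + d_Kr = 1990 mm, d_Kr = 1990/(1 + 4.577) = 356.8 mm.
d_He = 1990 − 356.8 = 1630 mm.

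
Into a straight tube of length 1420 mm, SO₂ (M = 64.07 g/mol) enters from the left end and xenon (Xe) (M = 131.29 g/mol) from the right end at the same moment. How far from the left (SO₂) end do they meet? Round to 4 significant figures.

Graham's law gives d_SO₂/d_Xe = rate_SO₂/rate_Xe = √(M_Xe/M_SO₂) = √(131.29/64.07) = 1.431.
With d_SO₂ + d_Xe = 1420 mm, d_Xe = 1420/(1 + 1.431) = 584.0 mm.
d_SO₂ = 1420 − 584.0 = 836.0 mm.

836.0 mm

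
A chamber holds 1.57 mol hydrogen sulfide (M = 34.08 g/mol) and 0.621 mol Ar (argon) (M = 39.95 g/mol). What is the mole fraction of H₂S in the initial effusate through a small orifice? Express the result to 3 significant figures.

Effusion rate of each component ∝ n_i/√M_i (partial pressure × 1/√M).
So x_H₂S in the escaping gas = (n_H₂S/√M_H₂S) / Σ(n_i/√M_i)
= (1.57/√34.08) / (1.57/√34.08 + 0.621/√39.95) = 0.2689/(0.2689 + 0.09825) = 0.732.

0.732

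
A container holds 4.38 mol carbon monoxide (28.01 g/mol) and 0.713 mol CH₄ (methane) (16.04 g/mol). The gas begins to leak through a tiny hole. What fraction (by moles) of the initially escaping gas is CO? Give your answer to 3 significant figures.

Effusion rate of each component ∝ n_i/√M_i (partial pressure × 1/√M).
So x_CO in the escaping gas = (n_CO/√M_CO) / Σ(n_i/√M_i)
= (4.38/√28.01) / (4.38/√28.01 + 0.713/√16.04) = 0.8276/(0.8276 + 0.1780) = 0.823.

0.823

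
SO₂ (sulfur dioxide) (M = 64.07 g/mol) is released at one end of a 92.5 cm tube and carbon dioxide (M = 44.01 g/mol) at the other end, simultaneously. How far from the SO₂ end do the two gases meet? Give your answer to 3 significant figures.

Graham's law gives d_SO₂/d_CO₂ = rate_SO₂/rate_CO₂ = √(M_CO₂/M_SO₂) = √(44.01/64.07) = 0.8288.
With d_SO₂ + d_CO₂ = 92.5 cm, d_CO₂ = 92.5/(1 + 0.8288) = 50.58 cm.
d_SO₂ = 92.5 − 50.58 = 41.9 cm.

41.9 cm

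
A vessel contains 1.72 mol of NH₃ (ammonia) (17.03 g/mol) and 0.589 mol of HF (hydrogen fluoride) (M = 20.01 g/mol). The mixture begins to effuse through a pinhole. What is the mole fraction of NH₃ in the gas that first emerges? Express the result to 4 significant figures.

The effusion rate of species i is ∝ p_i/√M_i ∝ n_i/√M_i.
So x_NH₃ in the escaping gas = (n_NH₃/√M_NH₃) / Σ(n_i/√M_i)
= (1.72/√17.03) / (1.72/√17.03 + 0.589/√20.01) = 0.4168/(0.4168 + 0.1317) = 0.7599.

0.7599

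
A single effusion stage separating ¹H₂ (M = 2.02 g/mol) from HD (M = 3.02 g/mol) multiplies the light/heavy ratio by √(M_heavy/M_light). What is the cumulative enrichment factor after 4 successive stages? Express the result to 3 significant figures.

After 4 stages the ratio has grown by (√(3.02/2.02))^4 = (3.02/2.02)^(4/2).
= 1.49505^2 = 2.24.

2.24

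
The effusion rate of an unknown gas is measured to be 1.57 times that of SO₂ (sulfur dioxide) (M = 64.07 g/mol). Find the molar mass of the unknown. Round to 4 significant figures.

25.99 g/mol

Since effusion rate ∝ 1/√M, rate_X/rate_SO₂ = √(M_SO₂/M_X).
1.57 = √(64.07/M_X)
M_X = 64.07 / 1.57² = 64.07 / 2.465 = 25.99 g/mol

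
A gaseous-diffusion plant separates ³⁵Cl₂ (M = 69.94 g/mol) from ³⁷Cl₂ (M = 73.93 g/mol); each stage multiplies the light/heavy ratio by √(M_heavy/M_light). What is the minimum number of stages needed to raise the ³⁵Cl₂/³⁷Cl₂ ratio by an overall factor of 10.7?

86

With α = √(73.93/69.94) per stage, ln α = ½ ln(1.05705) = 0.02774.
Need α^N ≥ 10.7 ⇒ N ≥ ln(10.7) / ln α = 2.370 / 0.02774 = 85.44.
So at least 86 stages are needed.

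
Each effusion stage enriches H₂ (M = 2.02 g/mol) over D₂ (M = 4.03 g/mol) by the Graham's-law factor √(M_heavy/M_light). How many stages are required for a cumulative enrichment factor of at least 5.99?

With α = √(4.03/2.02) per stage, ln α = ½ ln(1.99505) = 0.3453.
Need α^N ≥ 5.99 ⇒ N ≥ ln(5.99) / ln α = 1.790 / 0.3453 = 5.18.
So at least 6 stages are needed.

6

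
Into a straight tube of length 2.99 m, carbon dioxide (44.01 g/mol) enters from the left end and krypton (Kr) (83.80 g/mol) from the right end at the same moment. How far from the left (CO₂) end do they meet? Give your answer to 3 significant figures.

1.73 m

Distances travelled in equal time are proportional to diffusion rates, so d_CO₂/d_Kr = √(M_Kr/M_CO₂) = √(83.80/44.01) = 1.380.
With d_CO₂ + d_Kr = 2.99 m, d_Kr = 2.99/(1 + 1.380) = 1.256 m.
d_CO₂ = 2.99 − 1.256 = 1.73 m.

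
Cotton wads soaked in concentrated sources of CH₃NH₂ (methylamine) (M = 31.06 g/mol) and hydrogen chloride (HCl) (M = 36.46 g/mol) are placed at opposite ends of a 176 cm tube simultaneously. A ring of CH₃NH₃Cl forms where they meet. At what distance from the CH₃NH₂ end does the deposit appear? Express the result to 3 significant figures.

91.5 cm

Graham's law gives d_CH₃NH₂/d_HCl = rate_CH₃NH₂/rate_HCl = √(M_HCl/M_CH₃NH₂) = √(36.46/31.06) = 1.083.
With d_CH₃NH₂ + d_HCl = 176 cm, d_HCl = 176/(1 + 1.083) = 84.48 cm.
d_CH₃NH₂ = 176 − 84.48 = 91.5 cm.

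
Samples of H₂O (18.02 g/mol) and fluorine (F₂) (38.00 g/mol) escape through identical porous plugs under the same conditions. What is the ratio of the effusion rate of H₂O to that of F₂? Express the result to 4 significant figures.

1.452

Since effusion rate ∝ 1/√M, rate_H₂O/rate_F₂ = √(M_F₂/M_H₂O) = √(38.00/18.02) = √2.109 = 1.452.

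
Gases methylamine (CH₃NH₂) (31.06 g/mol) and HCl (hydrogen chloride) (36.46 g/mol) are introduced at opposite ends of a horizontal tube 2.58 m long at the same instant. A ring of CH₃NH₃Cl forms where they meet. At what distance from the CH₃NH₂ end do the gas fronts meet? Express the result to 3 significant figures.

The fronts meet when d_CH₃NH₂ + d_HCl = L with d_CH₃NH₂/d_HCl = √(M_HCl/M_CH₃NH₂) (Graham's law). Here √(M_HCl/M_CH₃NH₂) = √(36.46/31.06) = 1.083.
With d_CH₃NH₂ + d_HCl = 2.58 m, d_HCl = 2.58/(1 + 1.083) = 1.238 m.
d_CH₃NH₂ = 2.58 − 1.238 = 1.34 m.

1.34 m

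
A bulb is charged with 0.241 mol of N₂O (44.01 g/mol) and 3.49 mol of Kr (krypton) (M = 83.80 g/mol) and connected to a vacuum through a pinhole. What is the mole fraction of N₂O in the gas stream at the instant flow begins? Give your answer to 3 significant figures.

Each component's effusion rate ∝ (its partial pressure)·(1/√M) ∝ n_i/√M_i.
Mole fraction of N₂O in the effusate = (n_N₂O/√M_N₂O) / (n_N₂O/√M_N₂O + n_Kr/√M_Kr)
= (0.241/√44.01) / (0.241/√44.01 + 3.49/√83.80) = 0.03633/(0.03633 + 0.3812) = 0.0870.

0.0870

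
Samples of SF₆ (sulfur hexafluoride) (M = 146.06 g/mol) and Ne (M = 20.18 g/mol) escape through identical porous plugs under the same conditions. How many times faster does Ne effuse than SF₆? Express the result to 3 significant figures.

Since effusion rate ∝ 1/√M, rate_Ne/rate_SF₆ = √(M_SF₆/M_Ne) = √(146.06/20.18) = √7.238 = 2.69.

2.69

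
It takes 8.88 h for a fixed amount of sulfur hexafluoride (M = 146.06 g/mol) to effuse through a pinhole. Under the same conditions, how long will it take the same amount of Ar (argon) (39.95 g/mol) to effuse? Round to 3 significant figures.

Using Graham's law: t_Ar/t_SF₆ = √(M_Ar/M_SF₆) = √(39.95/146.06) = √0.2735 = 0.5230.
So the time for Ar is 8.88 × 0.5230 = 4.64 h.

4.64 h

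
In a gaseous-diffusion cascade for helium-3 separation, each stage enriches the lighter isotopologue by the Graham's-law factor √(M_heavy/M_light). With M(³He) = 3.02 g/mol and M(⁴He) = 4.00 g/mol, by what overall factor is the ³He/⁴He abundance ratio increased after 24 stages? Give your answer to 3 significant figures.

29.1

Each stage multiplies the ratio by α = √(4.00/3.02), so after 24 stages the overall factor is α^24 = (4.00/3.02)^(24/2).
= 1.32450^12 = 29.1.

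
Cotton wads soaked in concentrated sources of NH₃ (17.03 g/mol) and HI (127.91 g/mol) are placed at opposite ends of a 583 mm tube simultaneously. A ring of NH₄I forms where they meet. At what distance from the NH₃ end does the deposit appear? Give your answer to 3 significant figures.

In equal time, each gas travels a distance ∝ its rate ∝ 1/√M, so d_NH₃/d_HI = √(M_HI/M_NH₃) = √(127.91/17.03) = 2.741.
With d_NH₃ + d_HI = 583 mm, d_HI = 583/(1 + 2.741) = 155.9 mm.
d_NH₃ = 583 − 155.9 = 427 mm.

427 mm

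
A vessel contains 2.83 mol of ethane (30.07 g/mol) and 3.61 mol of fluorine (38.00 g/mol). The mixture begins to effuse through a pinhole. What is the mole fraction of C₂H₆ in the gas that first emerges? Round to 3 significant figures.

0.468

Rate_i ∝ x_i/√M_i (Graham's law weighted by mole fraction), so the effusate composition follows n_i/√M_i.
Mole fraction of C₂H₆ in the effusate = (n_C₂H₆/√M_C₂H₆) / (n_C₂H₆/√M_C₂H₆ + n_F₂/√M_F₂)
= (2.83/√30.07) / (2.83/√30.07 + 3.61/√38.00) = 0.5161/(0.5161 + 0.5856) = 0.468.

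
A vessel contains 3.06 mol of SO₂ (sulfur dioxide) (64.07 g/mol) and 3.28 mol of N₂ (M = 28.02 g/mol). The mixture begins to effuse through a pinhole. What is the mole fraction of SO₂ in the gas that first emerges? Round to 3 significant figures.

Each component's effusion rate ∝ (its partial pressure)·(1/√M) ∝ n_i/√M_i.
Mole fraction of SO₂ in the effusate = (n_SO₂/√M_SO₂) / (n_SO₂/√M_SO₂ + n_N₂/√M_N₂)
= (3.06/√64.07) / (3.06/√64.07 + 3.28/√28.02) = 0.3823/(0.3823 + 0.6196) = 0.382.

0.382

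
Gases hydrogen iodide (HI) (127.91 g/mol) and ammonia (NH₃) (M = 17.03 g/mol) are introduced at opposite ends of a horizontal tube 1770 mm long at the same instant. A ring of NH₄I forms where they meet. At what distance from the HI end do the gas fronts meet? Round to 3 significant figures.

Distances travelled in equal time are proportional to diffusion rates, so d_HI/d_NH₃ = √(M_NH₃/M_HI) = √(17.03/127.91) = 0.3649.
With d_HI + d_NH₃ = 1770 mm, d_NH₃ = 1770/(1 + 0.3649) = 1297 mm.
d_HI = 1770 − 1297 = 473 mm.

473 mm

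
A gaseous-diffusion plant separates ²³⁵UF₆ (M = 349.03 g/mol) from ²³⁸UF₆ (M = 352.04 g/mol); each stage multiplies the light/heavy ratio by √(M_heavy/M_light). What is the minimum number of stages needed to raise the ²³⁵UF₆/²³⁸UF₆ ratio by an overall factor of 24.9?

749

Single-stage factor α = √(352.04/349.03), so ln α = ½ ln(1.00862) = 0.004293.
Need α^N ≥ 24.9 ⇒ N ≥ ln(24.9) / ln α = 3.215 / 0.004293 = 748.78.
Rounding up, N = 749 stages.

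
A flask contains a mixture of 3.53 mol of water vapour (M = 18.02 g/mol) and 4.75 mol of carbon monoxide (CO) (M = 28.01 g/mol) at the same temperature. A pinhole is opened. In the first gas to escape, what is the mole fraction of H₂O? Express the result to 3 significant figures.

0.481

Effusion rate of each component ∝ n_i/√M_i (partial pressure × 1/√M).
Mole fraction of H₂O in the effusate = (n_H₂O/√M_H₂O) / (n_H₂O/√M_H₂O + n_CO/√M_CO)
= (3.53/√18.02) / (3.53/√18.02 + 4.75/√28.01) = 0.8316/(0.8316 + 0.8975) = 0.481.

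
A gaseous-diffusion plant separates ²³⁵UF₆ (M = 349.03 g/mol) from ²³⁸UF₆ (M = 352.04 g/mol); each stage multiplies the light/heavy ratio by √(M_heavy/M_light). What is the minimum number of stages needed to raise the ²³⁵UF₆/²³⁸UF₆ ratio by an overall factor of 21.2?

712

With α = √(352.04/349.03) per stage, ln α = ½ ln(1.00862) = 0.004293.
Need α^N ≥ 21.2 ⇒ N ≥ ln(21.2) / ln α = 3.054 / 0.004293 = 711.31.
Minimum whole number of stages: N = 712.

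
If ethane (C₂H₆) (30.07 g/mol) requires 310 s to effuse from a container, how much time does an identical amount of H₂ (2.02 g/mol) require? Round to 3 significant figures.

By Graham's law, t_H₂/t_C₂H₆ = √(M_H₂/M_C₂H₆) = √(2.02/30.07) = √0.06718 = 0.2592.
So the time for H₂ is 310 × 0.2592 = 80.3 s.

80.3 s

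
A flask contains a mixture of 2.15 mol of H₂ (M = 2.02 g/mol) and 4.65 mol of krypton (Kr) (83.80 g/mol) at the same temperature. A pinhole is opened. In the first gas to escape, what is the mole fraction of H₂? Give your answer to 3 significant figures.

Rate_i ∝ x_i/√M_i (Graham's law weighted by mole fraction), so the effusate composition follows n_i/√M_i.
So x_H₂ in the escaping gas = (n_H₂/√M_H₂) / Σ(n_i/√M_i)
= (2.15/√2.02) / (2.15/√2.02 + 4.65/√83.80) = 1.513/(1.513 + 0.5080) = 0.749.

0.749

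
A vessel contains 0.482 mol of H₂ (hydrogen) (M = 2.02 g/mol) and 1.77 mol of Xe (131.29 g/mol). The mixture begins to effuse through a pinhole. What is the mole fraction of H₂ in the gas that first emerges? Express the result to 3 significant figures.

0.687

The effusion rate of species i is ∝ p_i/√M_i ∝ n_i/√M_i.
x_H₂(eff) = (n_H₂/√M_H₂) / (n_H₂/√M_H₂ + n_Xe/√M_Xe)
= (0.482/√2.02) / (0.482/√2.02 + 1.77/√131.29) = 0.3391/(0.3391 + 0.1545) = 0.687.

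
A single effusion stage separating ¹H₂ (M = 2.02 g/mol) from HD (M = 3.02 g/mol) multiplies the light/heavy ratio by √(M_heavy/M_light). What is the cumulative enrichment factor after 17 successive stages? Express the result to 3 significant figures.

Overall factor = α^17 with α = √(3.02/2.02), i.e. (3.02/2.02)^(17/2).
= 1.49505^(17/2) = 30.5.

30.5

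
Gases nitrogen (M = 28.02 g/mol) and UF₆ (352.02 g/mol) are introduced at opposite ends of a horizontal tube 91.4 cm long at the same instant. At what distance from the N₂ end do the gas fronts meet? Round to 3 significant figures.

71.3 cm

Graham's law gives d_N₂/d_UF₆ = rate_N₂/rate_UF₆ = √(M_UF₆/M_N₂) = √(352.02/28.02) = 3.544.
With d_N₂ + d_UF₆ = 91.4 cm, d_UF₆ = 91.4/(1 + 3.544) = 20.11 cm.
d_N₂ = 91.4 − 20.11 = 71.3 cm.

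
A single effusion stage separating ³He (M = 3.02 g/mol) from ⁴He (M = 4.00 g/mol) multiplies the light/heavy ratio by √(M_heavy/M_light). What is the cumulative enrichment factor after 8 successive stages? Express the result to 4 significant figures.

3.078

The single-stage factor is √(M_heavy/M_light), so 8 stages give [√(4.00/3.02)]^8 = (4.00/3.02)^(8/2).
= 1.32450^4 = 3.078.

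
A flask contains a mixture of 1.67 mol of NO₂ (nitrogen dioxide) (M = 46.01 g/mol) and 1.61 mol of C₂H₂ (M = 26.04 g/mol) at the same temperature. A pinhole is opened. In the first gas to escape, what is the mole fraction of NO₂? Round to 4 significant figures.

Effusion rate of each component ∝ n_i/√M_i (partial pressure × 1/√M).
Mole fraction of NO₂ in the effusate = (n_NO₂/√M_NO₂) / (n_NO₂/√M_NO₂ + n_C₂H₂/√M_C₂H₂)
= (1.67/√46.01) / (1.67/√46.01 + 1.61/√26.04) = 0.2462/(0.2462 + 0.3155) = 0.4383.

0.4383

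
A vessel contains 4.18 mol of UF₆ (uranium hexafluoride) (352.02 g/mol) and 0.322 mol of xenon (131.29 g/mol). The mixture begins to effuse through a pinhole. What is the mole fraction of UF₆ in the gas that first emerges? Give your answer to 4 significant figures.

Effusion rate of each component ∝ n_i/√M_i (partial pressure × 1/√M).
So x_UF₆ in the escaping gas = (n_UF₆/√M_UF₆) / Σ(n_i/√M_i)
= (4.18/√352.02) / (4.18/√352.02 + 0.322/√131.29) = 0.2228/(0.2228 + 0.02810) = 0.8880.

0.8880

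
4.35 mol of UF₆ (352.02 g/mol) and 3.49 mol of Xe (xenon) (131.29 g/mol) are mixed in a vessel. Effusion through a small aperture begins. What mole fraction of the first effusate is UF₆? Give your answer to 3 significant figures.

0.432

Each component's effusion rate ∝ (its partial pressure)·(1/√M) ∝ n_i/√M_i.
So x_UF₆ in the escaping gas = (n_UF₆/√M_UF₆) / Σ(n_i/√M_i)
= (4.35/√352.02) / (4.35/√352.02 + 3.49/√131.29) = 0.2318/(0.2318 + 0.3046) = 0.432.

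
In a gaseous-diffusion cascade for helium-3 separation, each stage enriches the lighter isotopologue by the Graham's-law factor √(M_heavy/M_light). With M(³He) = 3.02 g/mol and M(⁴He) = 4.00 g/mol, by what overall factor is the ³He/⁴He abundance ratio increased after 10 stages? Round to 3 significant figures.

4.08

After 10 stages the ratio has grown by (√(4.00/3.02))^10 = (4.00/3.02)^(10/2).
= 1.32450^5 = 4.08.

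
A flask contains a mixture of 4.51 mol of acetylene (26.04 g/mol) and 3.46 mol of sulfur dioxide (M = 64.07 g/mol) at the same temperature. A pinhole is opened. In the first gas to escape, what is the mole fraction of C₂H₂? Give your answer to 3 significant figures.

Each component's effusion rate ∝ (its partial pressure)·(1/√M) ∝ n_i/√M_i.
Mole fraction of C₂H₂ in the effusate = (n_C₂H₂/√M_C₂H₂) / (n_C₂H₂/√M_C₂H₂ + n_SO₂/√M_SO₂)
= (4.51/√26.04) / (4.51/√26.04 + 3.46/√64.07) = 0.8838/(0.8838 + 0.4323) = 0.672.

0.672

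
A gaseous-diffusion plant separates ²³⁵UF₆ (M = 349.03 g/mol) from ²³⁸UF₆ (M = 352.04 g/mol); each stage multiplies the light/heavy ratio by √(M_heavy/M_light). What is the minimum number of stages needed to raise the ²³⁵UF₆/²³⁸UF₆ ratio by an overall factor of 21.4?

Single-stage factor α = √(352.04/349.03), so ln α = ½ ln(1.00862) = 0.004293.
Need α^N ≥ 21.4 ⇒ N ≥ ln(21.4) / ln α = 3.063 / 0.004293 = 713.50.
Rounding up, N = 714 stages.

714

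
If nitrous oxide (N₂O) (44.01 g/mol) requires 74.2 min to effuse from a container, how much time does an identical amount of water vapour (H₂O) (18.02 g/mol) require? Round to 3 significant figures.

Using Graham's law: t_H₂O/t_N₂O = √(M_H₂O/M_N₂O) = √(18.02/44.01) = √0.4095 = 0.6399.
So the time for H₂O is 74.2 × 0.6399 = 47.5 min.

47.5 min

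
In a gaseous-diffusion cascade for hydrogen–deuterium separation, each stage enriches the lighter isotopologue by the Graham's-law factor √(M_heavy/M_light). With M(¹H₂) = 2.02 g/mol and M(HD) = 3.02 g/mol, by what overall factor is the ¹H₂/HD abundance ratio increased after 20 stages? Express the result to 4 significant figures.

Overall factor = α^20 with α = √(3.02/2.02), i.e. (3.02/2.02)^(20/2).
= 1.49505^10 = 55.79.

55.79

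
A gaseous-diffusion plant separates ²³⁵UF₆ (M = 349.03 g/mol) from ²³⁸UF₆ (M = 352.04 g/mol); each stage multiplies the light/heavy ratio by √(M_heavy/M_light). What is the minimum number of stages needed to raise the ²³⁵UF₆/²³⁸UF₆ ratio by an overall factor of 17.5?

667

Single-stage factor α = √(352.04/349.03), so ln α = ½ ln(1.00862) = 0.004293.
Need α^N ≥ 17.5 ⇒ N ≥ ln(17.5) / ln α = 2.862 / 0.004293 = 666.64.
Rounding up, N = 667 stages.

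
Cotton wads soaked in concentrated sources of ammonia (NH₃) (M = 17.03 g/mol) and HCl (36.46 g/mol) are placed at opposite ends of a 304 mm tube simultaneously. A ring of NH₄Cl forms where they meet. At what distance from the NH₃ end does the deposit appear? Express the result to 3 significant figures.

181 mm

Graham's law gives d_NH₃/d_HCl = rate_NH₃/rate_HCl = √(M_HCl/M_NH₃) = √(36.46/17.03) = 1.463.
With d_NH₃ + d_HCl = 304 mm, d_HCl = 304/(1 + 1.463) = 123.4 mm.
d_NH₃ = 304 − 123.4 = 181 mm.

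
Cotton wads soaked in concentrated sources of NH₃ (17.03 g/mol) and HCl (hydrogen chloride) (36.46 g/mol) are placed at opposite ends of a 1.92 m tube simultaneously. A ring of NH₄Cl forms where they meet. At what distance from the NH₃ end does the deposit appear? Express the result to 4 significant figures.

1.141 m

Distances travelled in equal time are proportional to diffusion rates, so d_NH₃/d_HCl = √(M_HCl/M_NH₃) = √(36.46/17.03) = 1.463.
With d_NH₃ + d_HCl = 1.92 m, d_HCl = 1.92/(1 + 1.463) = 0.7795 m.
d_NH₃ = 1.92 − 0.7795 = 1.141 m.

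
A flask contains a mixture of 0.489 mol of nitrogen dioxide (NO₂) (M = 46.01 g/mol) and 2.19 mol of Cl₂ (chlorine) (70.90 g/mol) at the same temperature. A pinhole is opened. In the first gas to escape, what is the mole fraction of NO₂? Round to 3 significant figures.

0.217

Effusion rate of each component ∝ n_i/√M_i (partial pressure × 1/√M).
x_NO₂(eff) = (n_NO₂/√M_NO₂) / (n_NO₂/√M_NO₂ + n_Cl₂/√M_Cl₂)
= (0.489/√46.01) / (0.489/√46.01 + 2.19/√70.90) = 0.07209/(0.07209 + 0.2601) = 0.217.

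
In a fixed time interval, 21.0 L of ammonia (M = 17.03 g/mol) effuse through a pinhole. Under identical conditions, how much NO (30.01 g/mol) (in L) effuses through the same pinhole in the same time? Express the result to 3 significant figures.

15.8 L

By Graham's law, rate_NO/rate_NH₃ = √(M_NH₃/M_NO) = √(17.03/30.01) = √0.5675 = 0.7533.
So the volume for NO is 21.0 × 0.7533 = 15.8 L.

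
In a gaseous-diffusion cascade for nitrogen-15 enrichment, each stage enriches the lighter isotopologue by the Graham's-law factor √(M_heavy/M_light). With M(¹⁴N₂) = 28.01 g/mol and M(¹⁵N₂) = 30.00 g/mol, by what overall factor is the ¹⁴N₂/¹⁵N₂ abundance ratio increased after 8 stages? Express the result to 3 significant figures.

1.32

Overall factor = α^8 with α = √(30.00/28.01), i.e. (30.00/28.01)^(8/2).
= 1.07105^4 = 1.32.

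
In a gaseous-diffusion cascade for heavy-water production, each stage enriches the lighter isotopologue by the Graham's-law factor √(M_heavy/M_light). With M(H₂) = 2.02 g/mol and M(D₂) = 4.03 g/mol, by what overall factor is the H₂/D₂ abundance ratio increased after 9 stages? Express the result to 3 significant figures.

Overall factor = α^9 with α = √(4.03/2.02), i.e. (4.03/2.02)^(9/2).
= 1.99505^(9/2) = 22.4.

22.4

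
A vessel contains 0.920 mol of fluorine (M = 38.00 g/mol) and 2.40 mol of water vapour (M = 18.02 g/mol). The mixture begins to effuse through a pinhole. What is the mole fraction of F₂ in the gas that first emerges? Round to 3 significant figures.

0.209

Effusion rate of each component ∝ n_i/√M_i (partial pressure × 1/√M).
So x_F₂ in the escaping gas = (n_F₂/√M_F₂) / Σ(n_i/√M_i)
= (0.920/√38.00) / (0.920/√38.00 + 2.40/√18.02) = 0.1492/(0.1492 + 0.5654) = 0.209.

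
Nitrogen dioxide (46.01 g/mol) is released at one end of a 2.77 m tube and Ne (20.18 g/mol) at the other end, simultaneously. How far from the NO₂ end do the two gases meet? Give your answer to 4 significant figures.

1.104 m

Distances travelled in equal time are proportional to diffusion rates, so d_NO₂/d_Ne = √(M_Ne/M_NO₂) = √(20.18/46.01) = 0.6623.
With d_NO₂ + d_Ne = 2.77 m, d_Ne = 2.77/(1 + 0.6623) = 1.666 m.
d_NO₂ = 2.77 − 1.666 = 1.104 m.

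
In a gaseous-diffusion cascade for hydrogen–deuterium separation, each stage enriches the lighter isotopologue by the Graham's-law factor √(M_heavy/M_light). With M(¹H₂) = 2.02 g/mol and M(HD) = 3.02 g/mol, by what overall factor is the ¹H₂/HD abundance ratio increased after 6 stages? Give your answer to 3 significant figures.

The single-stage factor is √(M_heavy/M_light), so 6 stages give [√(3.02/2.02)]^6 = (3.02/2.02)^(6/2).
= 1.49505^3 = 3.34.

3.34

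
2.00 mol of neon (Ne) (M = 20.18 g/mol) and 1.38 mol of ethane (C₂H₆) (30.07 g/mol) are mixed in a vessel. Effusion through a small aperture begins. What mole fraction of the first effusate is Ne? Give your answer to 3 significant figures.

Rate_i ∝ x_i/√M_i (Graham's law weighted by mole fraction), so the effusate composition follows n_i/√M_i.
x_Ne(eff) = (n_Ne/√M_Ne) / (n_Ne/√M_Ne + n_C₂H₆/√M_C₂H₆)
= (2.00/√20.18) / (2.00/√20.18 + 1.38/√30.07) = 0.4452/(0.4452 + 0.2517) = 0.639.

0.639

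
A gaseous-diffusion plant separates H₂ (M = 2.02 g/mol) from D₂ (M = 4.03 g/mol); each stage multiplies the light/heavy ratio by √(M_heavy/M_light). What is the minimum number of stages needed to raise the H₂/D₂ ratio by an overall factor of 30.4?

10

Single-stage factor α = √(4.03/2.02), so ln α = ½ ln(1.99505) = 0.3453.
Need α^N ≥ 30.4 ⇒ N ≥ ln(30.4) / ln α = 3.414 / 0.3453 = 9.89.
Minimum whole number of stages: N = 10.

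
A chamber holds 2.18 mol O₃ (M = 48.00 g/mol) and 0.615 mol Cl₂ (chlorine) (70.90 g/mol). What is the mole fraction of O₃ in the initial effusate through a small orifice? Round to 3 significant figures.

Each component's effusion rate ∝ (its partial pressure)·(1/√M) ∝ n_i/√M_i.
So x_O₃ in the escaping gas = (n_O₃/√M_O₃) / Σ(n_i/√M_i)
= (2.18/√48.00) / (2.18/√48.00 + 0.615/√70.90) = 0.3147/(0.3147 + 0.07304) = 0.812.

0.812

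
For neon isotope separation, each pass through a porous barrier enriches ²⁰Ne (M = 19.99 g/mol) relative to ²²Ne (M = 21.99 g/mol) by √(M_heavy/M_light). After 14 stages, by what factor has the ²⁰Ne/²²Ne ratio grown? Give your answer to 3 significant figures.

1.95

Overall factor = α^14 with α = √(21.99/19.99), i.e. (21.99/19.99)^(14/2).
= 1.10005^7 = 1.95.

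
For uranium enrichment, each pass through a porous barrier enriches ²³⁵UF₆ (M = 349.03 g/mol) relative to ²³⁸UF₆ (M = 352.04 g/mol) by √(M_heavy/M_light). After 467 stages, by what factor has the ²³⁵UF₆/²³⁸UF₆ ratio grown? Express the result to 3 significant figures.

The single-stage factor is √(M_heavy/M_light), so 467 stages give [√(352.04/349.03)]^467 = (352.04/349.03)^(467/2).
= 1.00862^(467/2) = 7.43.

7.43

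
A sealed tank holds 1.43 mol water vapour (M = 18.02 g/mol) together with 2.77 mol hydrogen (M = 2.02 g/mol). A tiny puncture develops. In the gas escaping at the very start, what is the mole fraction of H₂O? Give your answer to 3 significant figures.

0.147

The effusion rate of species i is ∝ p_i/√M_i ∝ n_i/√M_i.
x_H₂O(eff) = (n_H₂O/√M_H₂O) / (n_H₂O/√M_H₂O + n_H₂/√M_H₂)
= (1.43/√18.02) / (1.43/√18.02 + 2.77/√2.02) = 0.3369/(0.3369 + 1.949) = 0.147.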